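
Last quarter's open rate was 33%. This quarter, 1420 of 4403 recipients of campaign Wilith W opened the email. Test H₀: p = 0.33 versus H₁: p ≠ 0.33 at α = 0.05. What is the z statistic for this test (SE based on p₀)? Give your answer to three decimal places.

p̂ = 1420/4403 ≈ 0.322507.
SE = √(p₀(1−p₀)/n) = √(0.2211/4403) = 0.007086.
z = (0.322507 − 0.33)/0.007086 = -0.007493/0.007086 = -1.057.
Two-sided p-value ≈ 2·Φ(−1.057) = 0.2904; since p > α = 0.05, fail to reject H₀.

z = -1.057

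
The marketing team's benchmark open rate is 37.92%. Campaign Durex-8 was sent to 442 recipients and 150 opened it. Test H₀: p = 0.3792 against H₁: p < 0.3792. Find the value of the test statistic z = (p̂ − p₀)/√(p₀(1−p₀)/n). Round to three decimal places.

p̂ = 150/442 = 0.33937.
SE = √(p₀(1−p₀)/n) = √(0.23541/442) = 0.02308.
z = (0.33937 − 0.3792)/0.02308 = -0.03983/0.02308 = -1.726.
p-value = P(Z < -1.726) ≈ 0.0422.

z = -1.726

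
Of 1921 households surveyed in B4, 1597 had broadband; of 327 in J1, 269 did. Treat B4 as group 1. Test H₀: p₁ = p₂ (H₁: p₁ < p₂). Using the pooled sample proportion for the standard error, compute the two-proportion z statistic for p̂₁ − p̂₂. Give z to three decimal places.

z = 0.388

p̂₁ = 1597/1921 = 0.83134, p̂₂ = 269/327 = 0.82263.
Pooled p̂ = (1597+269)/(1921+327) = 1866/2248 = 0.83007.
SE = √(p̂(1−p̂)(1/n₁+1/n₂)) = √(0.83007·0.16993·0.00357867) = √(0.000504782) = 0.02247.
z = (0.83134 − 0.82263)/0.02247 = 0.00871/0.02247 = 0.388.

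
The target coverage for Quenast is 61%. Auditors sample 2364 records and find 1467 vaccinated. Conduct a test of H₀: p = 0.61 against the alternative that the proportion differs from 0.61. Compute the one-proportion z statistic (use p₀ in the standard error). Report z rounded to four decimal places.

p̂ = 1467/2364 = 0.6205584.
SE = √(p₀(1−p₀)/n) = √(0.2379/2364) = 0.0100317.
z = (0.6205584 − 0.61)/0.0100317 = 0.0105584/0.0100317 = 1.0525.

z = 1.0525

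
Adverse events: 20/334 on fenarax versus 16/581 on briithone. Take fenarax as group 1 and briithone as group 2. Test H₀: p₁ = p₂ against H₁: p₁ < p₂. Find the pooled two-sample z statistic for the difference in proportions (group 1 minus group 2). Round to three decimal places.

z = 2.423

p̂₁ = 20/334 ≈ 0.059880, p̂₂ = 16/581 ≈ 0.027539.
Pooled p̂ = (20+16)/(334+581) = 36/915 = 0.039344.
SE = √(0.0377963 × 0.00471518) = 0.013350.
z = (0.059880 − 0.027539)/0.013350 = 0.032341/0.013350 = 2.423.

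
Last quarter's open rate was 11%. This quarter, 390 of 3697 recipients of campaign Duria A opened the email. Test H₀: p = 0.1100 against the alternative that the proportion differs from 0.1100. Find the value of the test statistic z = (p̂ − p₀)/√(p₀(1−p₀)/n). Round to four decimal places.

p̂ = 390/3697 = 0.105491.
Under H₀, SE = √(0.11·0.89/3697) = √(2.64809e-05) = 0.005146.
z = (0.105491 − 0.11)/0.005146 = -0.004509/0.005146 = -0.8762.
Two-sided p-value ≈ 2·Φ(−0.876) = 0.3809.

z = -0.8762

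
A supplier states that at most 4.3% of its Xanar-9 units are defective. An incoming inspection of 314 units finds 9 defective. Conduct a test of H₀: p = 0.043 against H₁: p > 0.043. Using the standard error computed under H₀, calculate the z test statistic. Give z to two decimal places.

p̂ = 9/314 ≈ 0.0287.
SE = √(p₀(1−p₀)/n) = √(0.041151/314) = 0.0114.
z = (0.0287 − 0.043)/0.0114 = -0.0143/0.0114 = -1.25.
p-value = P(Z > -1.252) ≈ 0.8948.

z = -1.25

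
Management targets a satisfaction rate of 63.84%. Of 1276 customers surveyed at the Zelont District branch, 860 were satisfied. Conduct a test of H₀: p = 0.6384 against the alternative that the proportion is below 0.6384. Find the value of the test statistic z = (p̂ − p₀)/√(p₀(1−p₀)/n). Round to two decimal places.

z = 2.65

p̂ = 860/1276 = 0.67398.
Standard error under H₀: √(0.6384×0.3616/1276) = 0.01345.
z = (0.67398 − 0.6384)/0.01345 = 0.03558/0.01345 = 2.65.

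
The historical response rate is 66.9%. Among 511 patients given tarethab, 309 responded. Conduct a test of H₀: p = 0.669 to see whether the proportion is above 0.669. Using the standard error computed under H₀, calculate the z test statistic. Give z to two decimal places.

p̂ = 309/511 = 0.6047.
SE = √(p₀(1−p₀)/n) = √(0.22144/511) = 0.0208.
z = (0.6047 − 0.669)/0.0208 = -0.0643/0.0208 = -3.09.
p-value = P(Z > -3.089) ≈ 0.9990.

z = -3.09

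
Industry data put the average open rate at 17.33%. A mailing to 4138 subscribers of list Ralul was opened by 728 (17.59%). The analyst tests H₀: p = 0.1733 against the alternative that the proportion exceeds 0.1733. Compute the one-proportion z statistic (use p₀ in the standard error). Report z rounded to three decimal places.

z = 0.447

p̂ = 728/4138 ≈ 0.17593.
Under H₀, SE = √(0.1733·0.8267/4138) = √(3.46223e-05) = 0.00588.
z = (0.17593 − 0.1733)/0.00588 = 0.00263/0.00588 = 0.447.
p-value = P(Z > 0.447) ≈ 0.3274.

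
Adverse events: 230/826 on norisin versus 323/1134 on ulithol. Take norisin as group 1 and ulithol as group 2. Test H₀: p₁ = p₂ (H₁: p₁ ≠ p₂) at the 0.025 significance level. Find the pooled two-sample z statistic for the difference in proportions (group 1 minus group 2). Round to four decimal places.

p̂₁ = 230/826 ≈ 0.278450, p̂₂ = 323/1134 ≈ 0.284832.
Pooled p̂ = (230+323)/(826+1134) = 553/1960 = 0.282143.
SE = √(0.202538 × 0.00209249) = 0.020587.
z = (0.278450 − 0.284832)/0.020587 = -0.006382/0.020587 = -0.3100.
Two-sided p-value ≈ 2·Φ(−0.310) = 0.7566. With α = 0.025, fail to reject H₀.

z = -0.3100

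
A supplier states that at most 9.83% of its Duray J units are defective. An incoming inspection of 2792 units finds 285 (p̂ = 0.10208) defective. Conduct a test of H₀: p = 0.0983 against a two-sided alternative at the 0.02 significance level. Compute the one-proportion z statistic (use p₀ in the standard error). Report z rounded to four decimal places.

z = 0.6704

p̂ = 285/2792 ≈ 0.102077.
SE = √(p₀(1−p₀)/n) = √(0.088637/2792) = 0.005634.
z = (0.102077 − 0.0983)/0.005634 = 0.003777/0.005634 = 0.6704.
Two-sided p-value ≈ 2·Φ(−0.670) = 0.5026; since p > α = 0.02, fail to reject H₀.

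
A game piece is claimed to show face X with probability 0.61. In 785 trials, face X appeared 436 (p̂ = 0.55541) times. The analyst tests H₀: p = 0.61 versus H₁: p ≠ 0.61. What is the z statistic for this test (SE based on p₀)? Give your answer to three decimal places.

z = -3.136

p̂ = 436/785 ≈ 0.55541.
Standard error under H₀: √(0.61×0.39/785) = 0.01741.
z = (0.55541 − 0.61)/0.01741 = -0.05459/0.01741 = -3.136.
Two-sided p-value ≈ 2·Φ(−3.136) = 0.0017.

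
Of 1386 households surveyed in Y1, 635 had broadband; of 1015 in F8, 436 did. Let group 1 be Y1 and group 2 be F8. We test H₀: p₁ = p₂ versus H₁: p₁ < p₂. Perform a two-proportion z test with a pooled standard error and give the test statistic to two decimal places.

z = 1.39

p̂₁ = 635/1386 = 0.45815, p̂₂ = 436/1015 = 0.42956.
Pooled p̂ = (635+436)/(1386+1015) = 1071/2401 = 0.44606.
SE = √(0.247091 × 0.00170672) = 0.02054.
z = (0.45815 − 0.42956)/0.02054 = 0.02859/0.02054 = 1.39.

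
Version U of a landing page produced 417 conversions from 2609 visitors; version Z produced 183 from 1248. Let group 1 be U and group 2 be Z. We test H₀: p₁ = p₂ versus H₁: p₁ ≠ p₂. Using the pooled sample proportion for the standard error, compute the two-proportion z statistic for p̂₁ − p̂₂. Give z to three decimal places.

z = 1.058

p̂₁ = 417/2609 ≈ 0.159831, p̂₂ = 183/1248 ≈ 0.146635.
Pooled p̂ = (417+183)/(2609+1248) = 600/3857 = 0.155561.
SE = √(0.131362 × 0.00118457) = 0.012474.
z = (0.159831 − 0.146635)/0.012474 = 0.013196/0.012474 = 1.058.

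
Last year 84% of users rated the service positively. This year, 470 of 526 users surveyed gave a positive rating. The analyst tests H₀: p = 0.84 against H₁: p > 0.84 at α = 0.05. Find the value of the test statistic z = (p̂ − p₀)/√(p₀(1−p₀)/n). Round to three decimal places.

z = 3.349

p̂ = 470/526 = 0.893536.
SE = √(p₀(1−p₀)/n) = √(0.1344/526) = 0.015985.
z = (0.893536 − 0.84)/0.015985 = 0.053536/0.015985 = 3.349.
p-value = P(Z > 3.349) ≈ 0.0004, so at α = 0.05 we reject H₀.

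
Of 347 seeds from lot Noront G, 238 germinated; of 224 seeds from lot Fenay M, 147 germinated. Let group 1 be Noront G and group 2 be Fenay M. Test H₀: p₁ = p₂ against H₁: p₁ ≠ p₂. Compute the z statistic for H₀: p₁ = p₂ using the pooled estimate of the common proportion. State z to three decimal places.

z = 0.738

p̂₁ = 238/347 ≈ 0.68588, p̂₂ = 147/224 ≈ 0.65625.
Pooled p̂ = (238+147)/(347+224) = 385/571 = 0.67426.
SE = √(p̂(1−p̂)(1/n₁+1/n₂)) = √(0.67426·0.32574·0.00734613) = √(0.00161347) = 0.04017.
z = (0.68588 − 0.65625)/0.04017 = 0.02963/0.04017 = 0.738.
p-value = 2·P(Z > 0.738) ≈ 0.4607.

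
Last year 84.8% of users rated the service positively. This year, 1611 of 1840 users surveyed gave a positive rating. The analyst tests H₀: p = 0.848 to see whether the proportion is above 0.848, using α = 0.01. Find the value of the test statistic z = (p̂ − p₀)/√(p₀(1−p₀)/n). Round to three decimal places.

z = 3.291

p̂ = 1611/1840 ≈ 0.875543.
Under H₀, SE = √(0.848·0.152/1840) = √(7.00522e-05) = 0.008370.
z = (0.875543 − 0.848)/0.008370 = 0.027543/0.008370 = 3.291.
p-value = P(Z > 3.291) ≈ 0.0005. With α = 0.01, reject H₀.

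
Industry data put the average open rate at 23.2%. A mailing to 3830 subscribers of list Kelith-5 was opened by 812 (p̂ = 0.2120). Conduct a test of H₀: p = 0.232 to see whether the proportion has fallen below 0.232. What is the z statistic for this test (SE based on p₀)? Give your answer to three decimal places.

p̂ = 812/3830 = 0.21201.
Under H₀, SE = √(0.232·0.768/3830) = √(4.65211e-05) = 0.00682.
z = (0.21201 − 0.232)/0.00682 = -0.01999/0.00682 = -2.931.
p-value = P(Z < -2.931) ≈ 0.0017.

z = -2.931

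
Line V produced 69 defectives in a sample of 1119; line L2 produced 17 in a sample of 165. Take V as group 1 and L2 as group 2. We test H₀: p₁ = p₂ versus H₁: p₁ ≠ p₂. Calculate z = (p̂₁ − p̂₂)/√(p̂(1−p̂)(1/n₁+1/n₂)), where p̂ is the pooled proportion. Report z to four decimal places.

p̂₁ = 69/1119 ≈ 0.061662, p̂₂ = 17/165 ≈ 0.103030.
Pooled p̂ = (69+17)/(1119+165) = 86/1284 = 0.066978.
SE = √(p̂(1−p̂)(1/n₁+1/n₂)) = √(0.066978·0.933022·0.00695426) = √(0.000434586) = 0.020847.
z = (0.061662 − 0.103030)/0.020847 = -0.041368/0.020847 = -1.9844.
Two-sided p-value ≈ 2·Φ(−1.984) = 0.0472.

z = -1.9844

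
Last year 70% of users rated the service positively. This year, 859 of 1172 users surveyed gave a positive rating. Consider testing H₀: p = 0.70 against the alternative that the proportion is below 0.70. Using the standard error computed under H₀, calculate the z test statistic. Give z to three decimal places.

p̂ = 859/1172 ≈ 0.73294.
SE = √(p₀(1−p₀)/n) = √(0.21/1172) = 0.01339.
z = (0.73294 − 0.7)/0.01339 = 0.03294/0.01339 = 2.460.

z = 2.460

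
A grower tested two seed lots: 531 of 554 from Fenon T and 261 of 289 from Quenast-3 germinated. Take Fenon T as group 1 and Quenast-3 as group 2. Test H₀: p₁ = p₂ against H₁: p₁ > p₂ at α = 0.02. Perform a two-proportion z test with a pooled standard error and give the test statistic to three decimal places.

z = 3.201

p̂₁ = 531/554 = 0.95848, p̂₂ = 261/289 = 0.90311.
Pooled p̂ = (531+261)/(554+289) = 792/843 = 0.93950.
SE = √(0.0568382 × 0.00526526) = 0.01730.
z = (0.95848 − 0.90311)/0.01730 = 0.05537/0.01730 = 3.201.
p-value = P(Z > 3.201) ≈ 0.0007. With α = 0.02, reject H₀.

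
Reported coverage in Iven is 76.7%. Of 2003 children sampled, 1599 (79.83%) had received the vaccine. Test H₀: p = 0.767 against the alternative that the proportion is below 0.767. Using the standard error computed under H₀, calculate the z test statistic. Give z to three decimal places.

p̂ = 1599/2003 = 0.798303.
SE = √(p₀(1−p₀)/n) = √(0.17871/2003) = 0.009446.
z = (0.798303 − 0.767)/0.009446 = 0.031303/0.009446 = 3.314.
p-value = P(Z < 3.314) ≈ 0.9995.

z = 3.314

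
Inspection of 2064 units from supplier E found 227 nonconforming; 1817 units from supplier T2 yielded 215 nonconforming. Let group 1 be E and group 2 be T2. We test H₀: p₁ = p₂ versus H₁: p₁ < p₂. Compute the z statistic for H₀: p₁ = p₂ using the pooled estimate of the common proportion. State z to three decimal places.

p̂₁ = 227/2064 = 0.10998, p̂₂ = 215/1817 = 0.11833.
Pooled p̂ = (227+215)/(2064+1817) = 442/3881 = 0.11389.
SE = √(0.100918 × 0.00103485) = 0.01022.
z = (0.10998 − 0.11833)/0.01022 = -0.00835/0.01022 = -0.817.
p-value = P(Z < -0.817) ≈ 0.2070.

z = -0.817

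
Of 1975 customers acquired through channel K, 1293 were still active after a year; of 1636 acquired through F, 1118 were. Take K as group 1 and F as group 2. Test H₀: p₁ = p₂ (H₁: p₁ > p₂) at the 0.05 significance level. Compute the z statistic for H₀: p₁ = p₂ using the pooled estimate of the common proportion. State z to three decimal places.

p̂₁ = 1293/1975 = 0.65468, p̂₂ = 1118/1636 = 0.68337.
Pooled p̂ = (1293+1118)/(1975+1636) = 2411/3611 = 0.66768.
SE = √(0.221883 × 0.00111758) = 0.01575.
z = (0.65468 − 0.68337)/0.01575 = -0.02869/0.01575 = -1.822.
p-value = P(Z > -1.822) ≈ 0.9658; since p > α = 0.05, fail to reject H₀.

z = -1.822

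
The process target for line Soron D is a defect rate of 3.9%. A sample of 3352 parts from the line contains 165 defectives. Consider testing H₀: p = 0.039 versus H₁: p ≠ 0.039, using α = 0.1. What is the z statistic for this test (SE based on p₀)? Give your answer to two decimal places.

p̂ = 165/3352 ≈ 0.04922.
Standard error under H₀: √(0.039×0.961/3352) = 0.00334.
z = (0.04922 − 0.039)/0.00334 = 0.01022/0.00334 = 3.06.
p-value = 2·P(Z > 3.058) ≈ 0.0022. With α = 0.1, reject H₀.

z = 3.06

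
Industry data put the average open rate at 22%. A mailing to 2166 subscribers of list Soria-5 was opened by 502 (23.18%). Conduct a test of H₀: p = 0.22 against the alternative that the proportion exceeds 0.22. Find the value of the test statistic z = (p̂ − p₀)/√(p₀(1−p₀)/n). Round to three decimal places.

z = 1.322

p̂ = 502/2166 = 0.231764.
Standard error under H₀: √(0.22×0.78/2166) = 0.008901.
z = (0.231764 − 0.22)/0.008901 = 0.011764/0.008901 = 1.322.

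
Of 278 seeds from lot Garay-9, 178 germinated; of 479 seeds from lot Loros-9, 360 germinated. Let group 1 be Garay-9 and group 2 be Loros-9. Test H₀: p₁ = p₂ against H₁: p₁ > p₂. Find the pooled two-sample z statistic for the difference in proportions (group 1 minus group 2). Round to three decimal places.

p̂₁ = 178/278 = 0.64029, p̂₂ = 360/479 = 0.75157.
Pooled p̂ = (178+360)/(278+479) = 538/757 = 0.71070.
SE = √(p̂(1−p̂)(1/n₁+1/n₂)) = √(0.71070·0.28930·0.0056848) = √(0.00116883) = 0.03419.
z = (0.64029 − 0.75157)/0.03419 = -0.11128/0.03419 = -3.255.

z = -3.255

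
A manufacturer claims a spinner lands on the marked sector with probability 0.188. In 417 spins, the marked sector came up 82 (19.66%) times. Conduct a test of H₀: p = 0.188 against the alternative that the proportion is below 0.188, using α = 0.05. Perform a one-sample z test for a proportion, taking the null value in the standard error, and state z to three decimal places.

p̂ = 82/417 ≈ 0.19664.
Standard error under H₀: √(0.188×0.812/417) = 0.01913.
z = (0.19664 − 0.188)/0.01913 = 0.00864/0.01913 = 0.452.
p-value = P(Z < 0.452) ≈ 0.6743; since p > α = 0.05, fail to reject H₀.

z = 0.452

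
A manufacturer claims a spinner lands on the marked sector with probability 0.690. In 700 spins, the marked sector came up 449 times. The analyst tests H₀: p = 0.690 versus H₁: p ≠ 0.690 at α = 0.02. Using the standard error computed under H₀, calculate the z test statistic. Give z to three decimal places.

z = -2.779

p̂ = 449/700 = 0.64143.
Under H₀, SE = √(0.69·0.31/700) = √(0.000305571) = 0.01748.
z = (0.64143 − 0.69)/0.01748 = -0.04857/0.01748 = -2.779.
p-value = 2·P(Z > 2.779) ≈ 0.0055, so at α = 0.02 we reject H₀.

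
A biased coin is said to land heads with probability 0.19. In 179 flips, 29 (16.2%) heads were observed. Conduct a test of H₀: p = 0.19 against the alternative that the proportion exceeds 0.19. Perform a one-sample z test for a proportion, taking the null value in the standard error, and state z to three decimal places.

p̂ = 29/179 = 0.16201.
Standard error under H₀: √(0.19×0.81/179) = 0.02932.
z = (0.16201 − 0.19)/0.02932 = -0.02799/0.02932 = -0.955.
p-value = P(Z > -0.955) ≈ 0.8301.

z = -0.955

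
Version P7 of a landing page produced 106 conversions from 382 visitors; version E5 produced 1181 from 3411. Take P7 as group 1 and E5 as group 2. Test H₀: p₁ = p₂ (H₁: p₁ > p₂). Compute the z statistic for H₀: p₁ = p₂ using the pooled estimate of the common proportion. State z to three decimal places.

z = -2.691

p̂₁ = 106/382 ≈ 0.277487, p̂₂ = 1181/3411 ≈ 0.346233.
Pooled p̂ = (106+1181)/(382+3411) = 1287/3793 = 0.339309.
SE = √(p̂(1−p̂)(1/n₁+1/n₂)) = √(0.339309·0.660691·0.00291097) = √(0.000652577) = 0.025546.
z = (0.277487 − 0.346233)/0.025546 = -0.068746/0.025546 = -2.691.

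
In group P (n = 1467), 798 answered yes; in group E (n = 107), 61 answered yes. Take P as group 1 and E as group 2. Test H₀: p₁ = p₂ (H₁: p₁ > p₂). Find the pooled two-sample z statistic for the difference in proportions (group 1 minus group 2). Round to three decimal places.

p̂₁ = 798/1467 ≈ 0.54397, p̂₂ = 61/107 ≈ 0.57009.
Pooled p̂ = (798+61)/(1467+107) = 859/1574 = 0.54574.
SE = √(0.247908 × 0.0100275) = 0.04986.
z = (0.54397 − 0.57009)/0.04986 = -0.02612/0.04986 = -0.524.
p-value = P(Z > -0.524) ≈ 0.6999.

z = -0.524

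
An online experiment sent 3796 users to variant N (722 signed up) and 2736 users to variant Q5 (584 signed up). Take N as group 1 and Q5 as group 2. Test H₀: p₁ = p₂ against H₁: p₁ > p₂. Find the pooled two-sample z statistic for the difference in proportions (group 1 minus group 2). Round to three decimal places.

p̂₁ = 722/3796 = 0.19020, p̂₂ = 584/2736 = 0.21345.
Pooled p̂ = (722+584)/(3796+2736) = 1306/6532 = 0.19994.
SE = √(p̂(1−p̂)(1/n₁+1/n₂)) = √(0.19994·0.80006·0.000628932) = √(0.000100606) = 0.01003.
z = (0.19020 − 0.21345)/0.01003 = -0.02325/0.01003 = -2.318.

z = -2.318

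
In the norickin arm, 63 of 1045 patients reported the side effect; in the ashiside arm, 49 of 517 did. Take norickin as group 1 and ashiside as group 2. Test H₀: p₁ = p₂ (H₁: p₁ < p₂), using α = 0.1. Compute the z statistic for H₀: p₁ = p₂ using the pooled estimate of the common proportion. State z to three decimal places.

z = -2.486

p̂₁ = 63/1045 = 0.060287, p̂₂ = 49/517 = 0.094778.
Pooled p̂ = (63+49)/(1045+517) = 112/1562 = 0.071703.
SE = √(0.0665616 × 0.00289117) = 0.013872.
z = (0.060287 − 0.094778)/0.013872 = -0.034491/0.013872 = -2.486.
p-value = P(Z < -2.486) ≈ 0.0065, so at α = 0.1 we reject H₀.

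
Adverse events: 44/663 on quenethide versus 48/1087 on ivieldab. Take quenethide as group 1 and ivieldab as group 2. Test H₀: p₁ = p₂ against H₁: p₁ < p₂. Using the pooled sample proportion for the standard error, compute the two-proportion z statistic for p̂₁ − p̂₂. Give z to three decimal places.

p̂₁ = 44/663 ≈ 0.06637, p̂₂ = 48/1087 ≈ 0.04416.
Pooled p̂ = (44+48)/(663+1087) = 92/1750 = 0.05257.
SE = √(p̂(1−p̂)(1/n₁+1/n₂)) = √(0.05257·0.94743·0.00242826) = √(0.000120946) = 0.01100.
z = (0.06637 − 0.04416)/0.01100 = 0.02221/0.01100 = 2.019.

z = 2.019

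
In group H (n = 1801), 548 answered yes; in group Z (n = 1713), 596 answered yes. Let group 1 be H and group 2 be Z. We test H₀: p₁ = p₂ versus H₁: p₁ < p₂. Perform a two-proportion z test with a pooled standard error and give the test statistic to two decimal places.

p̂₁ = 548/1801 ≈ 0.3043, p̂₂ = 596/1713 ≈ 0.3479.
Pooled p̂ = (548+596)/(1801+1713) = 1144/3514 = 0.3256.
SE = √(0.219569 × 0.00113902) = 0.0158.
z = (0.3043 − 0.3479)/0.0158 = -0.0436/0.0158 = -2.76.
p-value = P(Z < -2.760) ≈ 0.0029.

z = -2.76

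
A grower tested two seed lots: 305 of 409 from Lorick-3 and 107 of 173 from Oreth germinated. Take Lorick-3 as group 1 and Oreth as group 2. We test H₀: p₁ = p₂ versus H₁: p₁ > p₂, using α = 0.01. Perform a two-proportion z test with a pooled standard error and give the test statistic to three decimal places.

z = 3.085

p̂₁ = 305/409 ≈ 0.74572, p̂₂ = 107/173 ≈ 0.61850.
Pooled p̂ = (305+107)/(409+173) = 412/582 = 0.70790.
SE = √(0.206776 × 0.00822533) = 0.04124.
z = (0.74572 − 0.61850)/0.04124 = 0.12722/0.04124 = 3.085.
p-value = P(Z > 3.085) ≈ 0.0010; since p < α = 0.01, reject H₀.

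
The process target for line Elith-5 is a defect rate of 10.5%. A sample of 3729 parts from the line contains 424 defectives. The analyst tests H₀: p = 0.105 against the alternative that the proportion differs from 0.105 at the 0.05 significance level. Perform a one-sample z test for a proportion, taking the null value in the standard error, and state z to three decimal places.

z = 1.734

p̂ = 424/3729 ≈ 0.113703.
Standard error under H₀: √(0.105×0.895/3729) = 0.005020.
z = (0.113703 − 0.105)/0.005020 = 0.008703/0.005020 = 1.734.
Two-sided p-value ≈ 2·Φ(−1.734) = 0.0830; since p > α = 0.05, fail to reject H₀.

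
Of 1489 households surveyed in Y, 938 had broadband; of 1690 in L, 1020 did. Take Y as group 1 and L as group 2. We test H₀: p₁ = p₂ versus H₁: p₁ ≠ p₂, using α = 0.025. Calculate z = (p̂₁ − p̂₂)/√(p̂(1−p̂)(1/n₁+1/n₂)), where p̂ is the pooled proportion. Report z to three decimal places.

p̂₁ = 938/1489 = 0.62995, p̂₂ = 1020/1690 = 0.60355.
Pooled p̂ = (938+1020)/(1489+1690) = 1958/3179 = 0.61592.
SE = √(p̂(1−p̂)(1/n₁+1/n₂)) = √(0.61592·0.38408·0.00126331) = √(0.000298852) = 0.01729.
z = (0.62995 − 0.60355)/0.01729 = 0.02640/0.01729 = 1.527.
Two-sided p-value ≈ 2·Φ(−1.527) = 0.1267; since p > α = 0.025, fail to reject H₀.

z = 1.527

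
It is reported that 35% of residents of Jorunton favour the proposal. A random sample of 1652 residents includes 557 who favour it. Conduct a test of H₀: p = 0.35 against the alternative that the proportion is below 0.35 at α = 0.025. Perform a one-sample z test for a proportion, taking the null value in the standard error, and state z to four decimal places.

z = -1.0936

p̂ = 557/1652 = 0.337167.
Under H₀, SE = √(0.35·0.65/1652) = √(0.000137712) = 0.011735.
z = (0.337167 − 0.35)/0.011735 = -0.012833/0.011735 = -1.0936.
p-value = P(Z < -1.094) ≈ 0.1371. With α = 0.025, fail to reject H₀.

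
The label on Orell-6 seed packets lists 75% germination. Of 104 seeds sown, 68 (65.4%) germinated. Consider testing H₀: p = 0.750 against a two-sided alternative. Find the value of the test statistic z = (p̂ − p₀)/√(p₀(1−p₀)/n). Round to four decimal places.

z = -2.2646

p̂ = 68/104 ≈ 0.653846.
SE = √(p₀(1−p₀)/n) = √(0.1875/104) = 0.042460.
z = (0.653846 − 0.75)/0.042460 = -0.096154/0.042460 = -2.2646.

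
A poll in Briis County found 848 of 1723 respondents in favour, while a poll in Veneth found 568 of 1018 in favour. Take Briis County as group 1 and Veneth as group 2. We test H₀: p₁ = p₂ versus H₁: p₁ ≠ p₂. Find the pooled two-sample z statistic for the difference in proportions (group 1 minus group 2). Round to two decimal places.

z = -3.33

p̂₁ = 848/1723 = 0.49216, p̂₂ = 568/1018 = 0.55796.
Pooled p̂ = (848+568)/(1723+1018) = 1416/2741 = 0.51660.
SE = √(p̂(1−p̂)(1/n₁+1/n₂)) = √(0.51660·0.48340·0.0015627) = √(0.000390245) = 0.01975.
z = (0.49216 − 0.55796)/0.01975 = -0.06580/0.01975 = -3.33.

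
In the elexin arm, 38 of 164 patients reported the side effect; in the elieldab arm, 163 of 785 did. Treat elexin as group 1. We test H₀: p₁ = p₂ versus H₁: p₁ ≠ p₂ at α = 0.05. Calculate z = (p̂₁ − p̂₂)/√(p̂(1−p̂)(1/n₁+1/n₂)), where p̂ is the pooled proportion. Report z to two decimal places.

z = 0.69

p̂₁ = 38/164 = 0.2317, p̂₂ = 163/785 = 0.2076.
Pooled p̂ = (38+163)/(164+785) = 201/949 = 0.2118.
SE = √(0.166942 × 0.00737145) = 0.0351.
z = (0.2317 − 0.2076)/0.0351 = 0.0241/0.0351 = 0.69.
p-value = 2·P(Z > 0.686) ≈ 0.4927; since p > α = 0.05, fail to reject H₀.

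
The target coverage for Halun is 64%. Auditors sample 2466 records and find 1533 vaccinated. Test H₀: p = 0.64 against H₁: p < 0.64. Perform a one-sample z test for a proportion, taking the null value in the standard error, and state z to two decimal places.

p̂ = 1533/2466 = 0.62165.
SE = √(p₀(1−p₀)/n) = √(0.2304/2466) = 0.00967.
z = (0.62165 − 0.64)/0.00967 = -0.01835/0.00967 = -1.90.
p-value = P(Z < -1.898) ≈ 0.0289.

z = -1.90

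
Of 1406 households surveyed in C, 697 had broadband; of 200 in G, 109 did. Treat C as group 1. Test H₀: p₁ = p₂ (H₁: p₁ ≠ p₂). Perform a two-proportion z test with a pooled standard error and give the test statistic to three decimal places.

p̂₁ = 697/1406 = 0.49573, p̂₂ = 109/200 = 0.54500.
Pooled p̂ = (697+109)/(1406+200) = 806/1606 = 0.50187.
SE = √(p̂(1−p̂)(1/n₁+1/n₂)) = √(0.50187·0.49813·0.00571124) = √(0.00142779) = 0.03779.
z = (0.49573 − 0.54500)/0.03779 = -0.04927/0.03779 = -1.304.
p-value = 2·P(Z > 1.304) ≈ 0.1923.

z = -1.304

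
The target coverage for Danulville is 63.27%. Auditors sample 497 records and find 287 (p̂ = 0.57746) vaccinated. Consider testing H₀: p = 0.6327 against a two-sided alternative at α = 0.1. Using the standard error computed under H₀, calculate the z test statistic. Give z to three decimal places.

p̂ = 287/497 ≈ 0.577465.
SE = √(p₀(1−p₀)/n) = √(0.23239/497) = 0.021624.
z = (0.577465 − 0.6327)/0.021624 = -0.055235/0.021624 = -2.554.
Two-sided p-value ≈ 2·Φ(−2.554) = 0.0106. With α = 0.1, reject H₀.

z = -2.554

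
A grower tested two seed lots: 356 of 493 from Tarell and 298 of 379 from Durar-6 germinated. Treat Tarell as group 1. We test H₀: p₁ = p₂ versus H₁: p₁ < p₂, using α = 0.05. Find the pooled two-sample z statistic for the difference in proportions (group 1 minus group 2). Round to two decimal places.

p̂₁ = 356/493 = 0.7221, p̂₂ = 298/379 = 0.7863.
Pooled p̂ = (356+298)/(493+379) = 654/872 = 0.7500.
SE = √(p̂(1−p̂)(1/n₁+1/n₂)) = √(0.7500·0.2500·0.00466692) = √(0.000875047) = 0.0296.
z = (0.7221 − 0.7863)/0.0296 = -0.0642/0.0296 = -2.17.
p-value = P(Z < -2.169) ≈ 0.0150; since p < α = 0.05, reject H₀.

z = -2.17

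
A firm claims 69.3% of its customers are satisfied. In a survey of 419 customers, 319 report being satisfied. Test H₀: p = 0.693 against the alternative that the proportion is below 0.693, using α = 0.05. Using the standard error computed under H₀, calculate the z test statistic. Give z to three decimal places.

p̂ = 319/419 = 0.76134.
SE = √(p₀(1−p₀)/n) = √(0.21275/419) = 0.02253.
z = (0.76134 − 0.693)/0.02253 = 0.06834/0.02253 = 3.033.
p-value = P(Z < 3.033) ≈ 0.9988, so at α = 0.05 we fail to reject H₀.

z = 3.033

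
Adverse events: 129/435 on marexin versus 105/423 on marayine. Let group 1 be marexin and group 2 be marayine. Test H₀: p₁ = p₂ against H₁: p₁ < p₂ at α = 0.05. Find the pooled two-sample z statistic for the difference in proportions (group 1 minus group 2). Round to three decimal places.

z = 1.589

p̂₁ = 129/435 ≈ 0.29655, p̂₂ = 105/423 ≈ 0.24823.
Pooled p̂ = (129+105)/(435+423) = 234/858 = 0.27273.
SE = √(p̂(1−p̂)(1/n₁+1/n₂)) = √(0.27273·0.72727·0.00466292) = √(0.000924876) = 0.03041.
z = (0.29655 − 0.24823)/0.03041 = 0.04832/0.03041 = 1.589.
p-value = P(Z < 1.589) ≈ 0.9440, so at α = 0.05 we fail to reject H₀.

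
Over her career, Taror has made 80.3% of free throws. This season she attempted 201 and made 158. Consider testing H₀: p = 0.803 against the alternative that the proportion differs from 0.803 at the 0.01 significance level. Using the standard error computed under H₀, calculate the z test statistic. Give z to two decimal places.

p̂ = 158/201 = 0.7861.
Under H₀, SE = √(0.803·0.197/201) = √(0.00078702) = 0.0281.
z = (0.7861 − 0.803)/0.0281 = -0.0169/0.0281 = -0.60.
Two-sided p-value ≈ 2·Φ(−0.603) = 0.5462. With α = 0.01, fail to reject H₀.

z = -0.60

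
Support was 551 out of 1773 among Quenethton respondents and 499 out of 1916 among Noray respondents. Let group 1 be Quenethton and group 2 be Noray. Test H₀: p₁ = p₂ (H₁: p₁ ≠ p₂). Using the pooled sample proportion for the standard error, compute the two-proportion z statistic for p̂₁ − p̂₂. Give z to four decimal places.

z = 3.3850

p̂₁ = 551/1773 ≈ 0.310773, p̂₂ = 499/1916 ≈ 0.260438.
Pooled p̂ = (551+499)/(1773+1916) = 1050/3689 = 0.284630.
SE = √(0.203616 × 0.00108594) = 0.014870.
z = (0.310773 − 0.260438)/0.014870 = 0.050335/0.014870 = 3.3850.
Two-sided p-value ≈ 2·Φ(−3.385) = 0.0007.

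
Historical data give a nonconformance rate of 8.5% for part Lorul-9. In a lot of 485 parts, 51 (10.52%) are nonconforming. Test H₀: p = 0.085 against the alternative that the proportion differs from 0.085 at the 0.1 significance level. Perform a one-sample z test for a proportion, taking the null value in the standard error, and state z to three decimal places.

p̂ = 51/485 = 0.10515.
SE = √(p₀(1−p₀)/n) = √(0.077775/485) = 0.01266.
z = (0.10515 − 0.085)/0.01266 = 0.02015/0.01266 = 1.592.
p-value = 2·P(Z > 1.592) ≈ 0.1115. With α = 0.1, fail to reject H₀.

z = 1.592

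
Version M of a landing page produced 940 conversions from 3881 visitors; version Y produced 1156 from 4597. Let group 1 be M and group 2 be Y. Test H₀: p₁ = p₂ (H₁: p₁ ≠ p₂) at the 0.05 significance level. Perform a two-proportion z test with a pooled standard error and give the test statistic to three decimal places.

z = -0.985

p̂₁ = 940/3881 = 0.24221, p̂₂ = 1156/4597 = 0.25147.
Pooled p̂ = (940+1156)/(3881+4597) = 2096/8478 = 0.24723.
SE = √(0.186106 × 0.000475199) = 0.00940.
z = (0.24221 − 0.25147)/0.00940 = -0.00926/0.00940 = -0.985.
p-value = 2·P(Z > 0.985) ≈ 0.3246. With α = 0.05, fail to reject H₀.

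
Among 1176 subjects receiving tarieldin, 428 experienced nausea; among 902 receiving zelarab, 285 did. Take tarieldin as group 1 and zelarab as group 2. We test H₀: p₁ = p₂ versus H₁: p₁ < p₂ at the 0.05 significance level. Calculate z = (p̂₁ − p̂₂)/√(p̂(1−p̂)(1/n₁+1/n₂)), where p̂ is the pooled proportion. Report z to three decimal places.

z = 2.283

p̂₁ = 428/1176 = 0.363946, p̂₂ = 285/902 = 0.315965.
Pooled p̂ = (428+285)/(1176+902) = 713/2078 = 0.343118.
SE = √(p̂(1−p̂)(1/n₁+1/n₂)) = √(0.343118·0.656882·0.00195899) = √(0.000441533) = 0.021013.
z = (0.363946 − 0.315965)/0.021013 = 0.047981/0.021013 = 2.283.
p-value = P(Z < 2.283) ≈ 0.9888. With α = 0.05, fail to reject H₀.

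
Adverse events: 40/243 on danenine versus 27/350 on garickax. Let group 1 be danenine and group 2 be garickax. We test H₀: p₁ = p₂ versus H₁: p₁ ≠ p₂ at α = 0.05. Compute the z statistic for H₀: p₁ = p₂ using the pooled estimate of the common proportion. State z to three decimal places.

z = 3.309

p̂₁ = 40/243 = 0.16461, p̂₂ = 27/350 = 0.07714.
Pooled p̂ = (40+27)/(243+350) = 67/593 = 0.11298.
SE = √(p̂(1−p̂)(1/n₁+1/n₂)) = √(0.11298·0.88702·0.00697237) = √(0.000698766) = 0.02643.
z = (0.16461 − 0.07714)/0.02643 = 0.08747/0.02643 = 3.309.
Two-sided p-value ≈ 2·Φ(−3.309) = 0.0009. With α = 0.05, reject H₀.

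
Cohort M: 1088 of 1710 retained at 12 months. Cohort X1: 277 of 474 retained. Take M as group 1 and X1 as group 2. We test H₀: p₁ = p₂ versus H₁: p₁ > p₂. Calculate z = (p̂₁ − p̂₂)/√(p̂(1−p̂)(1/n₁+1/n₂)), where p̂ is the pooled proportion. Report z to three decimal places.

z = 2.064

p̂₁ = 1088/1710 = 0.63626, p̂₂ = 277/474 = 0.58439.
Pooled p̂ = (1088+277)/(1710+474) = 1365/2184 = 0.62500.
SE = √(0.234375 × 0.0026945) = 0.02513.
z = (0.63626 − 0.58439)/0.02513 = 0.05187/0.02513 = 2.064.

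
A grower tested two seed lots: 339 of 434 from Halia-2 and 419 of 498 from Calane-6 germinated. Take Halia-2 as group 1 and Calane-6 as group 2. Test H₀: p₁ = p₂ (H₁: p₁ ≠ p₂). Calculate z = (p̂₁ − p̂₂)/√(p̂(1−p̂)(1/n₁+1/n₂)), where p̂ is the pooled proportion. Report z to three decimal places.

p̂₁ = 339/434 ≈ 0.78111, p̂₂ = 419/498 ≈ 0.84137.
Pooled p̂ = (339+419)/(434+498) = 758/932 = 0.81330.
SE = √(p̂(1−p̂)(1/n₁+1/n₂)) = √(0.81330·0.18670·0.00431218) = √(0.000654762) = 0.02559.
z = (0.78111 − 0.84137)/0.02559 = -0.06026/0.02559 = -2.355.
Two-sided p-value ≈ 2·Φ(−2.355) = 0.0185.

z = -2.355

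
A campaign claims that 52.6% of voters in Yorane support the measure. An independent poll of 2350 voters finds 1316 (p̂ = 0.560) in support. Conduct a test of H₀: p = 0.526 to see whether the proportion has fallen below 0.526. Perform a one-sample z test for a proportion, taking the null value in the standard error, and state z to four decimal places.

z = 3.3009

p̂ = 1316/2350 ≈ 0.5600000.
Under H₀, SE = √(0.526·0.474/2350) = √(0.000106095) = 0.0103003.
z = (0.5600000 − 0.526)/0.0103003 = 0.0340000/0.0103003 = 3.3009.
p-value = P(Z < 3.301) ≈ 0.9995.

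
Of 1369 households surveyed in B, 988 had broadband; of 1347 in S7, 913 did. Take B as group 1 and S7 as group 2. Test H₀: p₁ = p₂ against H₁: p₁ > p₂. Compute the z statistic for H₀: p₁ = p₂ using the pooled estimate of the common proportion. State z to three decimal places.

z = 2.496

p̂₁ = 988/1369 = 0.721695, p̂₂ = 913/1347 = 0.677803.
Pooled p̂ = (988+913)/(1369+1347) = 1901/2716 = 0.699926.
SE = √(0.210029 × 0.00147285) = 0.017588.
z = (0.721695 − 0.677803)/0.017588 = 0.043892/0.017588 = 2.496.
p-value = P(Z > 2.496) ≈ 0.0063.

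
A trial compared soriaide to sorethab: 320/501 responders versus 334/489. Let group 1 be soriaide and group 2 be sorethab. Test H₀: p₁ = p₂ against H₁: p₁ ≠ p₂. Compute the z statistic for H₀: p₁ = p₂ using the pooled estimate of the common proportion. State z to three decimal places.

p̂₁ = 320/501 ≈ 0.63872, p̂₂ = 334/489 ≈ 0.68303.
Pooled p̂ = (320+334)/(501+489) = 654/990 = 0.66061.
SE = √(0.224206 × 0.004041) = 0.03010.
z = (0.63872 − 0.68303)/0.03010 = -0.04431/0.03010 = -1.472.
Two-sided p-value ≈ 2·Φ(−1.472) = 0.1411.

z = -1.472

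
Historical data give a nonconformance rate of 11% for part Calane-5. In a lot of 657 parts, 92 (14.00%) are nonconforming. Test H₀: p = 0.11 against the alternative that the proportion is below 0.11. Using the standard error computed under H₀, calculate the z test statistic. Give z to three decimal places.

z = 2.460

p̂ = 92/657 = 0.140030.
Standard error under H₀: √(0.11×0.89/657) = 0.012207.
z = (0.140030 − 0.11)/0.012207 = 0.030030/0.012207 = 2.460.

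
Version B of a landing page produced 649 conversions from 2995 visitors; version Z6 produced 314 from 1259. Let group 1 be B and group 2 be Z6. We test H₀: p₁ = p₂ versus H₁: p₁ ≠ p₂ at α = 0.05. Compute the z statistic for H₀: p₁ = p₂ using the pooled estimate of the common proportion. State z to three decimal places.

p̂₁ = 649/2995 ≈ 0.216694, p̂₂ = 314/1259 ≈ 0.249404.
Pooled p̂ = (649+314)/(2995+1259) = 963/4254 = 0.226375.
SE = √(p̂(1−p̂)(1/n₁+1/n₂)) = √(0.226375·0.773625·0.00112817) = √(0.000197576) = 0.014056.
z = (0.216694 − 0.249404)/0.014056 = -0.032710/0.014056 = -2.327.
p-value = 2·P(Z > 2.327) ≈ 0.0200; since p < α = 0.05, reject H₀.

z = -2.327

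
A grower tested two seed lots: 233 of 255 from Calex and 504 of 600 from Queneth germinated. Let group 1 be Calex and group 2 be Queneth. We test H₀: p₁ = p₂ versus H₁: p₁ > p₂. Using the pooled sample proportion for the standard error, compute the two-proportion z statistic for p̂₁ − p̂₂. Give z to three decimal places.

z = 2.859

p̂₁ = 233/255 ≈ 0.913725, p̂₂ = 504/600 ≈ 0.840000.
Pooled p̂ = (233+504)/(255+600) = 737/855 = 0.861988.
SE = √(p̂(1−p̂)(1/n₁+1/n₂)) = √(0.861988·0.138012·0.00558824) = √(0.000664801) = 0.025784.
z = (0.913725 − 0.840000)/0.025784 = 0.073725/0.025784 = 2.859.
p-value = P(Z > 2.859) ≈ 0.0021.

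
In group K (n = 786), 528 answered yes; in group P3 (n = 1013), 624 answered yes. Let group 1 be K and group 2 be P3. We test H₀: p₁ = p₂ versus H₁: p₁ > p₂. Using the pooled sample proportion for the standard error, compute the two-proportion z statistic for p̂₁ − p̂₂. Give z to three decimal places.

p̂₁ = 528/786 ≈ 0.67176, p̂₂ = 624/1013 ≈ 0.61599.
Pooled p̂ = (528+624)/(786+1013) = 1152/1799 = 0.64036.
SE = √(0.2303 × 0.00225943) = 0.02281.
z = (0.67176 − 0.61599)/0.02281 = 0.05577/0.02281 = 2.445.
p-value = P(Z > 2.445) ≈ 0.0073.

z = 2.445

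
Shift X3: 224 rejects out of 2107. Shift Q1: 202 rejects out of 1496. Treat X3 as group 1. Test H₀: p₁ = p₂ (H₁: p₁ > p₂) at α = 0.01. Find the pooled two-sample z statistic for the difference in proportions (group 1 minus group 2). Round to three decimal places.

z = -2.630

p̂₁ = 224/2107 ≈ 0.10631, p̂₂ = 202/1496 ≈ 0.13503.
Pooled p̂ = (224+202)/(2107+1496) = 426/3603 = 0.11823.
SE = √(p̂(1−p̂)(1/n₁+1/n₂)) = √(0.11823·0.88177·0.00114306) = √(0.00011917) = 0.01092.
z = (0.10631 − 0.13503)/0.01092 = -0.02872/0.01092 = -2.630.
p-value = P(Z > -2.630) ≈ 0.9957; since p > α = 0.01, fail to reject H₀.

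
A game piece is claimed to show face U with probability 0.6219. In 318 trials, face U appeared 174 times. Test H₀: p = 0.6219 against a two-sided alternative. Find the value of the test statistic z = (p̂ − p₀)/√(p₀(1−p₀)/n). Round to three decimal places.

p̂ = 174/318 ≈ 0.54717.
Under H₀, SE = √(0.6219·0.3781/318) = √(0.000739435) = 0.02719.
z = (0.54717 − 0.6219)/0.02719 = -0.07473/0.02719 = -2.748.
Two-sided p-value ≈ 2·Φ(−2.748) = 0.0060.

z = -2.748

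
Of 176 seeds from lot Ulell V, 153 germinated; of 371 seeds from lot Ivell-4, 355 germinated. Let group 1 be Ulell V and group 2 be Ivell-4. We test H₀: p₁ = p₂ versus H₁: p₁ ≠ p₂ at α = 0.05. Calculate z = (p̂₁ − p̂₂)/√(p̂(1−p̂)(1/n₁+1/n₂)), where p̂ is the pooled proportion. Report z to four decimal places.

z = -3.7175

p̂₁ = 153/176 = 0.869318, p̂₂ = 355/371 = 0.956873.
Pooled p̂ = (153+355)/(176+371) = 508/547 = 0.928702.
SE = √(p̂(1−p̂)(1/n₁+1/n₂)) = √(0.928702·0.071298·0.00837724) = √(0.000554695) = 0.023552.
z = (0.869318 − 0.956873)/0.023552 = -0.087555/0.023552 = -3.7175.
p-value = 2·P(Z > 3.718) ≈ 0.0002. With α = 0.05, reject H₀.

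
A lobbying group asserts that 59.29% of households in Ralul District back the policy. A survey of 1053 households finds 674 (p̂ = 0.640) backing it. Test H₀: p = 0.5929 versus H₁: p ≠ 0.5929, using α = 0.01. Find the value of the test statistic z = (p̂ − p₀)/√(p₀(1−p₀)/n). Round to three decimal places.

p̂ = 674/1053 ≈ 0.64008.
SE = √(p₀(1−p₀)/n) = √(0.24137/1053) = 0.01514.
z = (0.64008 − 0.5929)/0.01514 = 0.04718/0.01514 = 3.116.
Two-sided p-value ≈ 2·Φ(−3.116) = 0.0018. With α = 0.01, reject H₀.

z = 3.116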